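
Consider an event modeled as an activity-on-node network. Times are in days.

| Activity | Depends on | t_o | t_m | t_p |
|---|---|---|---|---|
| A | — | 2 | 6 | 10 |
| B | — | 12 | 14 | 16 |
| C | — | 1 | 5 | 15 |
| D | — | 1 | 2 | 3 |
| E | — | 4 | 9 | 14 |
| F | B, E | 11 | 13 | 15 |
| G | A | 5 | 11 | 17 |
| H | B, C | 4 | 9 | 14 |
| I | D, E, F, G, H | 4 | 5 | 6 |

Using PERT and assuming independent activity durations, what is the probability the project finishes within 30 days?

0.023

te_A = (2 + 4·6 + 10)/6 = 36/6 = 6; σ²_A = ((10−2)/6)² = 1.778
te_B = (12 + 4·14 + 16)/6 = 84/6 = 14; σ²_B = ((16−12)/6)² = 0.444
te_C = (1 + 4·5 + 15)/6 = 36/6 = 6; σ²_C = ((15−1)/6)² = 5.444
te_D = (1 + 4·2 + 3)/6 = 12/6 = 2; σ²_D = ((3−1)/6)² = 0.111
te_E = (4 + 4·9 + 14)/6 = 54/6 = 9; σ²_E = ((14−4)/6)² = 2.778
te_F = (11 + 4·13 + 15)/6 = 78/6 = 13; σ²_F = ((15−11)/6)² = 0.444
te_G = (5 + 4·11 + 17)/6 = 66/6 = 11; σ²_G = ((17−5)/6)² = 4.000
te_H = (4 + 4·9 + 14)/6 = 54/6 = 9; σ²_H = ((14−4)/6)² = 2.778
te_I = (4 + 4·5 + 6)/6 = 30/6 = 5; σ²_I = ((6−4)/6)² = 0.111

Forward pass:
ES_A = 0; EF_A = 6
ES_B = 0; EF_B = 14
ES_C = 0; EF_C = 6
ES_D = 0; EF_D = 2
ES_E = 0; EF_E = 9
ES_F = max(EF_B=14, EF_E=9) = 14; EF_F = 14+13 = 27
ES_G = 6; EF_G = 6+11 = 17
ES_H = max(EF_B=14, EF_C=6) = 14; EF_H = 14+9 = 23
ES_I = max(EF_D=2, EF_E=9, EF_F=27, EF_G=17, EF_H=23) = 27; EF_I = 27+5 = 32
Expected project duration μ = 32 days. Critical path: B → F → I.

Variance along critical path = 0.444 + 0.444 + 0.111 = 1.000; σ = √1.000 = 1.000 days.
Z = (30 − 32) / 1.000 = -2.000
P(T ≤ 30) = Φ(-2.000) ≈ 0.023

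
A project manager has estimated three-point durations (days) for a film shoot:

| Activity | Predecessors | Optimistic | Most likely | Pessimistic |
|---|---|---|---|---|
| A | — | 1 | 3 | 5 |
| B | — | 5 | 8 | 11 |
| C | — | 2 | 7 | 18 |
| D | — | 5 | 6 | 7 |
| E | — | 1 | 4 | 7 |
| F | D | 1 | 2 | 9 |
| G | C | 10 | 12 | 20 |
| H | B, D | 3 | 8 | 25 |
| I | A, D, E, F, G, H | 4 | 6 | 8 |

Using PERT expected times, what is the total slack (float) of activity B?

te_A = (1 + 4·3 + 5)/6 = 18/6 = 3
te_B = (5 + 4·8 + 11)/6 = 48/6 = 8
te_C = (2 + 4·7 + 18)/6 = 48/6 = 8
te_D = (5 + 4·6 + 7)/6 = 36/6 = 6
te_E = (1 + 4·4 + 7)/6 = 24/6 = 4
te_F = (1 + 4·2 + 9)/6 = 18/6 = 3
te_G = (10 + 4·12 + 20)/6 = 78/6 = 13
te_H = (3 + 4·8 + 25)/6 = 60/6 = 10
te_I = (4 + 4·6 + 8)/6 = 36/6 = 6

Forward pass:
ES_A = 0; EF_A = 3
ES_B = 0; EF_B = 8
ES_C = 0; EF_C = 8
ES_D = 0; EF_D = 6
ES_E = 0; EF_E = 4
ES_F = 6; EF_F = 6+3 = 9
ES_G = 8; EF_G = 8+13 = 21
ES_H = max(EF_B=8, EF_D=6) = 8; EF_H = 8+10 = 18
ES_I = max(EF_A=3, EF_D=6, EF_E=4, EF_F=9, EF_G=21, EF_H=18) = 21; EF_I = 21+6 = 27
Expected project duration μ = 27 days. Critical path: C → G → I.

Backward pass:
LF_I = 27; LS_I = 27−6 = 21
LF_H = LS_I = 21; LS_H = 21−10 = 11
LF_G = LS_I = 21; LS_G = 21−13 = 8
LF_F = LS_I = 21; LS_F = 21−3 = 18
LF_E = LS_I = 21; LS_E = 21−4 = 17
LF_D = min(LS_F=18, LS_H=11, LS_I=21) = 11; LS_D = 11−6 = 5
LF_C = LS_G = 8; LS_C = 8−8 = 0
LF_B = LS_H = 11; LS_B = 11−8 = 3
LF_A = LS_I = 21; LS_A = 21−3 = 18
Slack_B = LS_B − ES_B = 3 − 0 = 3

3 days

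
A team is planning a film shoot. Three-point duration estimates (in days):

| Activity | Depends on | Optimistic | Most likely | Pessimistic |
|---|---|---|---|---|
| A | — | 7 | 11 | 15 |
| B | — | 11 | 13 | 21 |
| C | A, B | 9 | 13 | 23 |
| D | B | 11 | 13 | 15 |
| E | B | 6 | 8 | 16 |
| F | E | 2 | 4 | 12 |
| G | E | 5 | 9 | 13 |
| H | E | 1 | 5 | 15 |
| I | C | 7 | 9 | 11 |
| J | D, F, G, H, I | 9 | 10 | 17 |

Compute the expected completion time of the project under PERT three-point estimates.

48 days

te_A = (7 + 4·11 + 15)/6 = 66/6 = 11
te_B = (11 + 4·13 + 21)/6 = 84/6 = 14
te_C = (9 + 4·13 + 23)/6 = 84/6 = 14
te_D = (11 + 4·13 + 15)/6 = 78/6 = 13
te_E = (6 + 4·8 + 16)/6 = 54/6 = 9
te_F = (2 + 4·4 + 12)/6 = 30/6 = 5
te_G = (5 + 4·9 + 13)/6 = 54/6 = 9
te_H = (1 + 4·5 + 15)/6 = 36/6 = 6
te_I = (7 + 4·9 + 11)/6 = 54/6 = 9
te_J = (9 + 4·10 + 17)/6 = 66/6 = 11

Forward pass:
ES_A = 0; EF_A = 11
ES_B = 0; EF_B = 14
ES_C = max(EF_A=11, EF_B=14) = 14; EF_C = 14+14 = 28
ES_D = 14; EF_D = 14+13 = 27
ES_E = 14; EF_E = 14+9 = 23
ES_F = 23; EF_F = 23+5 = 28
ES_G = 23; EF_G = 23+9 = 32
ES_H = 23; EF_H = 23+6 = 29
ES_I = 28; EF_I = 28+9 = 37
ES_J = max(EF_D=27, EF_F=28, EF_G=32, EF_H=29, EF_I=37) = 37; EF_J = 37+11 = 48
Expected project duration μ = 48 days. Critical path: B → C → I → J.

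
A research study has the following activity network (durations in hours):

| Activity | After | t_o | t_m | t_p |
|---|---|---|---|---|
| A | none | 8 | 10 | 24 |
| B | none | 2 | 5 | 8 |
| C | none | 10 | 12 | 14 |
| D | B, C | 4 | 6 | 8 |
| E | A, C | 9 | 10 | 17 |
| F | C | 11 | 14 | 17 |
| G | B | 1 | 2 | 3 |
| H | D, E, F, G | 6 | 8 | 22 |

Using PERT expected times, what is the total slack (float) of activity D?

8 hours

te_A = (8 + 4·10 + 24)/6 = 72/6 = 12
te_B = (2 + 4·5 + 8)/6 = 30/6 = 5
te_C = (10 + 4·12 + 14)/6 = 72/6 = 12
te_D = (4 + 4·6 + 8)/6 = 36/6 = 6
te_E = (9 + 4·10 + 17)/6 = 66/6 = 11
te_F = (11 + 4·14 + 17)/6 = 84/6 = 14
te_G = (1 + 4·2 + 3)/6 = 12/6 = 2
te_H = (6 + 4·8 + 22)/6 = 60/6 = 10

Forward pass:
ES_A = 0; EF_A = 12
ES_B = 0; EF_B = 5
ES_C = 0; EF_C = 12
ES_D = max(EF_B=5, EF_C=12) = 12; EF_D = 12+6 = 18
ES_E = max(EF_A=12, EF_C=12) = 12; EF_E = 12+11 = 23
ES_F = 12; EF_F = 12+14 = 26
ES_G = 5; EF_G = 5+2 = 7
ES_H = max(EF_D=18, EF_E=23, EF_F=26, EF_G=7) = 26; EF_H = 26+10 = 36
Expected project duration μ = 36 hours. Critical path: C → F → H.

Backward pass:
LF_H = 36; LS_H = 36−10 = 26
LF_G = LS_H = 26; LS_G = 26−2 = 24
LF_F = LS_H = 26; LS_F = 26−14 = 12
LF_E = LS_H = 26; LS_E = 26−11 = 15
LF_D = LS_H = 26; LS_D = 26−6 = 20
LF_C = min(LS_D=20, LS_E=15, LS_F=12) = 12; LS_C = 12−12 = 0
LF_B = min(LS_D=20, LS_G=24) = 20; LS_B = 20−5 = 15
LF_A = LS_E = 15; LS_A = 15−12 = 3
Slack_D = LS_D − ES_D = 20 − 12 = 8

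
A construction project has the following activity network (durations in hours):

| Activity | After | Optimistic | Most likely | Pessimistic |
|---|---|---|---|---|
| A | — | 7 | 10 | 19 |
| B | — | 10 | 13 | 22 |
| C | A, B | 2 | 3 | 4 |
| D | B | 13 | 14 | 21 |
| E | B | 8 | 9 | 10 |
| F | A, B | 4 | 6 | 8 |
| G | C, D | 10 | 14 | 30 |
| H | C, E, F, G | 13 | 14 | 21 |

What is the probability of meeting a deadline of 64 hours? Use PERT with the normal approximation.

0.823

te_A = (7 + 4·10 + 19)/6 = 66/6 = 11; σ²_A = ((19−7)/6)² = 4.000
te_B = (10 + 4·13 + 22)/6 = 84/6 = 14; σ²_B = ((22−10)/6)² = 4.000
te_C = (2 + 4·3 + 4)/6 = 18/6 = 3; σ²_C = ((4−2)/6)² = 0.111
te_D = (13 + 4·14 + 21)/6 = 90/6 = 15; σ²_D = ((21−13)/6)² = 1.778
te_E = (8 + 4·9 + 10)/6 = 54/6 = 9; σ²_E = ((10−8)/6)² = 0.111
te_F = (4 + 4·6 + 8)/6 = 36/6 = 6; σ²_F = ((8−4)/6)² = 0.444
te_G = (10 + 4·14 + 30)/6 = 96/6 = 16; σ²_G = ((30−10)/6)² = 11.111
te_H = (13 + 4·14 + 21)/6 = 90/6 = 15; σ²_H = ((21−13)/6)² = 1.778

Forward pass:
ES_A = 0; EF_A = 11
ES_B = 0; EF_B = 14
ES_C = max(EF_A=11, EF_B=14) = 14; EF_C = 14+3 = 17
ES_D = 14; EF_D = 14+15 = 29
ES_E = 14; EF_E = 14+9 = 23
ES_F = max(EF_A=11, EF_B=14) = 14; EF_F = 14+6 = 20
ES_G = max(EF_C=17, EF_D=29) = 29; EF_G = 29+16 = 45
ES_H = max(EF_C=17, EF_E=23, EF_F=20, EF_G=45) = 45; EF_H = 45+15 = 60
Expected project duration μ = 60 hours. Critical path: B → D → G → H.

Variance along critical path = 4.000 + 1.778 + 11.111 + 1.778 = 18.667; σ = √18.667 = 4.320 hours.
Z = (64 − 60) / 4.320 = 0.926
P(T ≤ 64) = Φ(0.926) ≈ 0.823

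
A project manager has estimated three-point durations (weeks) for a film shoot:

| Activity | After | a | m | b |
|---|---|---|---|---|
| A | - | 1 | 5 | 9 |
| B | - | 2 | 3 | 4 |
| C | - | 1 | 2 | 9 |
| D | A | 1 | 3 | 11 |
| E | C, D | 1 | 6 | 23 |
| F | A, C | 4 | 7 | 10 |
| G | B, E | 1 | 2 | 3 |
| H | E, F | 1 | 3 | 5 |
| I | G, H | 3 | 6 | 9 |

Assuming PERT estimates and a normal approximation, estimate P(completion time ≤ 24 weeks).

0.325

te_A = (1 + 4·5 + 9)/6 = 30/6 = 5; σ²_A = ((9−1)/6)² = 1.778
te_B = (2 + 4·3 + 4)/6 = 18/6 = 3; σ²_B = ((4−2)/6)² = 0.111
te_C = (1 + 4·2 + 9)/6 = 18/6 = 3; σ²_C = ((9−1)/6)² = 1.778
te_D = (1 + 4·3 + 11)/6 = 24/6 = 4; σ²_D = ((11−1)/6)² = 2.778
te_E = (1 + 4·6 + 23)/6 = 48/6 = 8; σ²_E = ((23−1)/6)² = 13.444
te_F = (4 + 4·7 + 10)/6 = 42/6 = 7; σ²_F = ((10−4)/6)² = 1.000
te_G = (1 + 4·2 + 3)/6 = 12/6 = 2; σ²_G = ((3−1)/6)² = 0.111
te_H = (1 + 4·3 + 5)/6 = 18/6 = 3; σ²_H = ((5−1)/6)² = 0.444
te_I = (3 + 4·6 + 9)/6 = 36/6 = 6; σ²_I = ((9−3)/6)² = 1.000

Forward pass:
ES_A = 0; EF_A = 5
ES_B = 0; EF_B = 3
ES_C = 0; EF_C = 3
ES_D = 5; EF_D = 5+4 = 9
ES_E = max(EF_C=3, EF_D=9) = 9; EF_E = 9+8 = 17
ES_F = max(EF_A=5, EF_C=3) = 5; EF_F = 5+7 = 12
ES_G = max(EF_B=3, EF_E=17) = 17; EF_G = 17+2 = 19
ES_H = max(EF_E=17, EF_F=12) = 17; EF_H = 17+3 = 20
ES_I = max(EF_G=19, EF_H=20) = 20; EF_I = 20+6 = 26
Expected project duration μ = 26 weeks. Critical path: A → D → E → H → I.

Variance along critical path = 1.778 + 2.778 + 13.444 + 0.444 + 1.000 = 19.444; σ = √19.444 = 4.410 weeks.
Z = (24 − 26) / 4.410 = -0.454
P(T ≤ 24) = Φ(-0.454) ≈ 0.325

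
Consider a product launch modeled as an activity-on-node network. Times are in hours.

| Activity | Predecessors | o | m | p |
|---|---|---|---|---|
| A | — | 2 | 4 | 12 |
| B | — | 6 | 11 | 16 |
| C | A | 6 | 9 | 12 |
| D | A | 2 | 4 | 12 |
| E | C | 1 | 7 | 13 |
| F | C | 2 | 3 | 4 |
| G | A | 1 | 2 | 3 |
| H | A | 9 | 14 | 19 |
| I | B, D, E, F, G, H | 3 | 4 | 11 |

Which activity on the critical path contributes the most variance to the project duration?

te_A = (2 + 4·4 + 12)/6 = 30/6 = 5; σ²_A = ((12−2)/6)² = 2.778
te_B = (6 + 4·11 + 16)/6 = 66/6 = 11; σ²_B = ((16−6)/6)² = 2.778
te_C = (6 + 4·9 + 12)/6 = 54/6 = 9; σ²_C = ((12−6)/6)² = 1.000
te_D = (2 + 4·4 + 12)/6 = 30/6 = 5; σ²_D = ((12−2)/6)² = 2.778
te_E = (1 + 4·7 + 13)/6 = 42/6 = 7; σ²_E = ((13−1)/6)² = 4.000
te_F = (2 + 4·3 + 4)/6 = 18/6 = 3; σ²_F = ((4−2)/6)² = 0.111
te_G = (1 + 4·2 + 3)/6 = 12/6 = 2; σ²_G = ((3−1)/6)² = 0.111
te_H = (9 + 4·14 + 19)/6 = 84/6 = 14; σ²_H = ((19−9)/6)² = 2.778
te_I = (3 + 4·4 + 11)/6 = 30/6 = 5; σ²_I = ((11−3)/6)² = 1.778

Forward pass:
ES_A = 0; EF_A = 5
ES_B = 0; EF_B = 11
ES_C = 5; EF_C = 5+9 = 14
ES_D = 5; EF_D = 5+5 = 10
ES_E = 14; EF_E = 14+7 = 21
ES_F = 14; EF_F = 14+3 = 17
ES_G = 5; EF_G = 5+2 = 7
ES_H = 5; EF_H = 5+14 = 19
ES_I = max(EF_B=11, EF_D=10, EF_E=21, EF_F=17, EF_G=7, EF_H=19) = 21; EF_I = 21+5 = 26
Expected project duration μ = 26 hours. Critical path: A → C → E → I.

Variances on critical path: σ²_A=2.778, σ²_C=1.000, σ²_E=4.000, σ²_I=1.778.
Largest is σ²_E = 4.000.

E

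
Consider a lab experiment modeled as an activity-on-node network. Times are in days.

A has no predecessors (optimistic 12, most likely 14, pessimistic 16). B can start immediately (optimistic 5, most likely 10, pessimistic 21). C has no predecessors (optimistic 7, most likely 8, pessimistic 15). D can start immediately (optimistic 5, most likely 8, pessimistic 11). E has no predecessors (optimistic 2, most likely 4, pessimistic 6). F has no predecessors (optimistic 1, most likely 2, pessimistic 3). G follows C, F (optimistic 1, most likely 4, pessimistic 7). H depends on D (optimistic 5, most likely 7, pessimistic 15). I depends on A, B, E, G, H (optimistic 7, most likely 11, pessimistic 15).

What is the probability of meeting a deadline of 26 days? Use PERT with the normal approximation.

0.336

te_A = (12 + 4·14 + 16)/6 = 84/6 = 14; σ²_A = ((16−12)/6)² = 0.444
te_B = (5 + 4·10 + 21)/6 = 66/6 = 11; σ²_B = ((21−5)/6)² = 7.111
te_C = (7 + 4·8 + 15)/6 = 54/6 = 9; σ²_C = ((15−7)/6)² = 1.778
te_D = (5 + 4·8 + 11)/6 = 48/6 = 8; σ²_D = ((11−5)/6)² = 1.000
te_E = (2 + 4·4 + 6)/6 = 24/6 = 4; σ²_E = ((6−2)/6)² = 0.444
te_F = (1 + 4·2 + 3)/6 = 12/6 = 2; σ²_F = ((3−1)/6)² = 0.111
te_G = (1 + 4·4 + 7)/6 = 24/6 = 4; σ²_G = ((7−1)/6)² = 1.000
te_H = (5 + 4·7 + 15)/6 = 48/6 = 8; σ²_H = ((15−5)/6)² = 2.778
te_I = (7 + 4·11 + 15)/6 = 66/6 = 11; σ²_I = ((15−7)/6)² = 1.778

Forward pass:
ES_A = 0; EF_A = 14
ES_B = 0; EF_B = 11
ES_C = 0; EF_C = 9
ES_D = 0; EF_D = 8
ES_E = 0; EF_E = 4
ES_F = 0; EF_F = 2
ES_G = max(EF_C=9, EF_F=2) = 9; EF_G = 9+4 = 13
ES_H = 8; EF_H = 8+8 = 16
ES_I = max(EF_A=14, EF_B=11, EF_E=4, EF_G=13, EF_H=16) = 16; EF_I = 16+11 = 27
Expected project duration μ = 27 days. Critical path: D → H → I.

Variance along critical path = 1.000 + 2.778 + 1.778 = 5.556; σ = √5.556 = 2.357 days.
Z = (26 − 27) / 2.357 = -0.424
P(T ≤ 26) = Φ(-0.424) ≈ 0.336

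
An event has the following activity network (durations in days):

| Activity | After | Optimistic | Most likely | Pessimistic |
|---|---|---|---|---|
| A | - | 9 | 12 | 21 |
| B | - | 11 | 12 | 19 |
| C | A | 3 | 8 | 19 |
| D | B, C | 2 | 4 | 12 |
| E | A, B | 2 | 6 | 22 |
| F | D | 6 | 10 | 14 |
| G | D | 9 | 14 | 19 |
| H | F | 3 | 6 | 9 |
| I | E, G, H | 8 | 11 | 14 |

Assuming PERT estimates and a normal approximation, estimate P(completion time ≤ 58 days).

te_A = (9 + 4·12 + 21)/6 = 78/6 = 13; σ²_A = ((21−9)/6)² = 4.000
te_B = (11 + 4·12 + 19)/6 = 78/6 = 13; σ²_B = ((19−11)/6)² = 1.778
te_C = (3 + 4·8 + 19)/6 = 54/6 = 9; σ²_C = ((19−3)/6)² = 7.111
te_D = (2 + 4·4 + 12)/6 = 30/6 = 5; σ²_D = ((12−2)/6)² = 2.778
te_E = (2 + 4·6 + 22)/6 = 48/6 = 8; σ²_E = ((22−2)/6)² = 11.111
te_F = (6 + 4·10 + 14)/6 = 60/6 = 10; σ²_F = ((14−6)/6)² = 1.778
te_G = (9 + 4·14 + 19)/6 = 84/6 = 14; σ²_G = ((19−9)/6)² = 2.778
te_H = (3 + 4·6 + 9)/6 = 36/6 = 6; σ²_H = ((9−3)/6)² = 1.000
te_I = (8 + 4·11 + 14)/6 = 66/6 = 11; σ²_I = ((14−8)/6)² = 1.000

Forward pass:
ES_A = 0; EF_A = 13
ES_B = 0; EF_B = 13
ES_C = 13; EF_C = 13+9 = 22
ES_D = max(EF_B=13, EF_C=22) = 22; EF_D = 22+5 = 27
ES_E = max(EF_A=13, EF_B=13) = 13; EF_E = 13+8 = 21
ES_F = 27; EF_F = 27+10 = 37
ES_G = 27; EF_G = 27+14 = 41
ES_H = 37; EF_H = 37+6 = 43
ES_I = max(EF_E=21, EF_G=41, EF_H=43) = 43; EF_I = 43+11 = 54
Expected project duration μ = 54 days. Critical path: A → C → D → F → H → I.

Variance along critical path = 4.000 + 7.111 + 2.778 + 1.778 + 1.000 + 1.000 = 17.667; σ = √17.667 = 4.203 days.
Z = (58 − 54) / 4.203 = 0.952
P(T ≤ 58) = Φ(0.952) ≈ 0.829

0.829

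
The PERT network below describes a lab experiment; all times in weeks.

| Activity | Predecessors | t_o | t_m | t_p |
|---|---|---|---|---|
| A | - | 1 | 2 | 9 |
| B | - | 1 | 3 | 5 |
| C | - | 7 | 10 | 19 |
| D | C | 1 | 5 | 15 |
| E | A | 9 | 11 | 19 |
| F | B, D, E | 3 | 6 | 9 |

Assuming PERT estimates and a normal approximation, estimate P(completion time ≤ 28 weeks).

te_A = (1 + 4·2 + 9)/6 = 18/6 = 3; σ²_A = ((9−1)/6)² = 1.778
te_B = (1 + 4·3 + 5)/6 = 18/6 = 3; σ²_B = ((5−1)/6)² = 0.444
te_C = (7 + 4·10 + 19)/6 = 66/6 = 11; σ²_C = ((19−7)/6)² = 4.000
te_D = (1 + 4·5 + 15)/6 = 36/6 = 6; σ²_D = ((15−1)/6)² = 5.444
te_E = (9 + 4·11 + 19)/6 = 72/6 = 12; σ²_E = ((19−9)/6)² = 2.778
te_F = (3 + 4·6 + 9)/6 = 36/6 = 6; σ²_F = ((9−3)/6)² = 1.000

Forward pass:
ES_A = 0; EF_A = 3
ES_B = 0; EF_B = 3
ES_C = 0; EF_C = 11
ES_D = 11; EF_D = 11+6 = 17
ES_E = 3; EF_E = 3+12 = 15
ES_F = max(EF_B=3, EF_D=17, EF_E=15) = 17; EF_F = 17+6 = 23
Expected project duration μ = 23 weeks. Critical path: C → D → F.

Variance along critical path = 4.000 + 5.444 + 1.000 = 10.444; σ = √10.444 = 3.232 weeks.
Z = (28 − 23) / 3.232 = 1.547
P(T ≤ 28) = Φ(1.547) ≈ 0.939

0.939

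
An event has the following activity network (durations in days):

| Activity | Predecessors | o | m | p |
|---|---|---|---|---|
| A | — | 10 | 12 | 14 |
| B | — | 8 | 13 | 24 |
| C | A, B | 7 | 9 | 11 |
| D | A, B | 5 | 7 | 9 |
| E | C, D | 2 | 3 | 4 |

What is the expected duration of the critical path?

te_A = (10 + 4·12 + 14)/6 = 72/6 = 12
te_B = (8 + 4·13 + 24)/6 = 84/6 = 14
te_C = (7 + 4·9 + 11)/6 = 54/6 = 9
te_D = (5 + 4·7 + 9)/6 = 42/6 = 7
te_E = (2 + 4·3 + 4)/6 = 18/6 = 3

Forward pass:
ES_A = 0; EF_A = 12
ES_B = 0; EF_B = 14
ES_C = max(EF_A=12, EF_B=14) = 14; EF_C = 14+9 = 23
ES_D = max(EF_A=12, EF_B=14) = 14; EF_D = 14+7 = 21
ES_E = max(EF_C=23, EF_D=21) = 23; EF_E = 23+3 = 26
Expected project duration μ = 26 days. Critical path: B → C → E.

26 days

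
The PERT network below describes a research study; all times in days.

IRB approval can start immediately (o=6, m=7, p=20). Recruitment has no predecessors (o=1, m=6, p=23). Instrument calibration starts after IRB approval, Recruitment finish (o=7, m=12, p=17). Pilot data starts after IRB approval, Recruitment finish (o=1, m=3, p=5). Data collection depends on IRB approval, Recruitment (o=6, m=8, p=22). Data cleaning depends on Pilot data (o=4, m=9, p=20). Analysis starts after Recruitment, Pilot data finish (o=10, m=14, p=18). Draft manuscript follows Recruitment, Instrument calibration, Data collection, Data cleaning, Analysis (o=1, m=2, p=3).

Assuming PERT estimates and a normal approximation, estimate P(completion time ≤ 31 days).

0.859

te_IRB approval = (6 + 4·7 + 20)/6 = 54/6 = 9; σ²_IRB approval = ((20−6)/6)² = 5.444
te_Recruitment = (1 + 4·6 + 23)/6 = 48/6 = 8; σ²_Recruitment = ((23−1)/6)² = 13.444
te_Instrument calibration = (7 + 4·12 + 17)/6 = 72/6 = 12; σ²_Instrument calibration = ((17−7)/6)² = 2.778
te_Pilot data = (1 + 4·3 + 5)/6 = 18/6 = 3; σ²_Pilot data = ((5−1)/6)² = 0.444
te_Data collection = (6 + 4·8 + 22)/6 = 60/6 = 10; σ²_Data collection = ((22−6)/6)² = 7.111
te_Data cleaning = (4 + 4·9 + 20)/6 = 60/6 = 10; σ²_Data cleaning = ((20−4)/6)² = 7.111
te_Analysis = (10 + 4·14 + 18)/6 = 84/6 = 14; σ²_Analysis = ((18−10)/6)² = 1.778
te_Draft manuscript = (1 + 4·2 + 3)/6 = 12/6 = 2; σ²_Draft manuscript = ((3−1)/6)² = 0.111

Forward pass:
ES_IRB approval = 0; EF_IRB approval = 9
ES_Recruitment = 0; EF_Recruitment = 8
ES_Instrument calibration = max(EF_IRB approval=9, EF_Recruitment=8) = 9; EF_Instrument calibration = 9+12 = 21
ES_Pilot data = max(EF_IRB approval=9, EF_Recruitment=8) = 9; EF_Pilot data = 9+3 = 12
ES_Data collection = max(EF_IRB approval=9, EF_Recruitment=8) = 9; EF_Data collection = 9+10 = 19
ES_Data cleaning = 12; EF_Data cleaning = 12+10 = 22
ES_Analysis = max(EF_Recruitment=8, EF_Pilot data=12) = 12; EF_Analysis = 12+14 = 26
ES_Draft manuscript = max(EF_Recruitment=8, EF_Instrument calibration=21, EF_Data collection=19, EF_Data cleaning=22, EF_Analysis=26) = 26; EF_Draft manuscript = 26+2 = 28
Expected project duration μ = 28 days. Critical path: IRB approval → Pilot data → Analysis → Draft manuscript.

Variance along critical path = 5.444 + 0.444 + 1.778 + 0.111 = 7.778; σ = √7.778 = 2.789 days.
Z = (31 − 28) / 2.789 = 1.076
P(T ≤ 31) = Φ(1.076) ≈ 0.859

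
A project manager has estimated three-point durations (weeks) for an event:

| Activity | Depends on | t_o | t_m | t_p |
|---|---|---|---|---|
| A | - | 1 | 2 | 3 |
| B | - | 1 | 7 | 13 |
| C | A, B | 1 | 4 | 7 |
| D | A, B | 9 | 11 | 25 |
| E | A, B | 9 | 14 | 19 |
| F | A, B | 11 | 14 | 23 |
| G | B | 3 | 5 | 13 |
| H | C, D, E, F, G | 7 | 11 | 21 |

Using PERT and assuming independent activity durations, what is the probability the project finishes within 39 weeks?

0.914

te_A = (1 + 4·2 + 3)/6 = 12/6 = 2; σ²_A = ((3−1)/6)² = 0.111
te_B = (1 + 4·7 + 13)/6 = 42/6 = 7; σ²_B = ((13−1)/6)² = 4.000
te_C = (1 + 4·4 + 7)/6 = 24/6 = 4; σ²_C = ((7−1)/6)² = 1.000
te_D = (9 + 4·11 + 25)/6 = 78/6 = 13; σ²_D = ((25−9)/6)² = 7.111
te_E = (9 + 4·14 + 19)/6 = 84/6 = 14; σ²_E = ((19−9)/6)² = 2.778
te_F = (11 + 4·14 + 23)/6 = 90/6 = 15; σ²_F = ((23−11)/6)² = 4.000
te_G = (3 + 4·5 + 13)/6 = 36/6 = 6; σ²_G = ((13−3)/6)² = 2.778
te_H = (7 + 4·11 + 21)/6 = 72/6 = 12; σ²_H = ((21−7)/6)² = 5.444

Forward pass:
ES_A = 0; EF_A = 2
ES_B = 0; EF_B = 7
ES_C = max(EF_A=2, EF_B=7) = 7; EF_C = 7+4 = 11
ES_D = max(EF_A=2, EF_B=7) = 7; EF_D = 7+13 = 20
ES_E = max(EF_A=2, EF_B=7) = 7; EF_E = 7+14 = 21
ES_F = max(EF_A=2, EF_B=7) = 7; EF_F = 7+15 = 22
ES_G = 7; EF_G = 7+6 = 13
ES_H = max(EF_C=11, EF_D=20, EF_E=21, EF_F=22, EF_G=13) = 22; EF_H = 22+12 = 34
Expected project duration μ = 34 weeks. Critical path: B → F → H.

Variance along critical path = 4.000 + 4.000 + 5.444 = 13.444; σ = √13.444 = 3.667 weeks.
Z = (39 − 34) / 3.667 = 1.364
P(T ≤ 39) = Φ(1.364) ≈ 0.914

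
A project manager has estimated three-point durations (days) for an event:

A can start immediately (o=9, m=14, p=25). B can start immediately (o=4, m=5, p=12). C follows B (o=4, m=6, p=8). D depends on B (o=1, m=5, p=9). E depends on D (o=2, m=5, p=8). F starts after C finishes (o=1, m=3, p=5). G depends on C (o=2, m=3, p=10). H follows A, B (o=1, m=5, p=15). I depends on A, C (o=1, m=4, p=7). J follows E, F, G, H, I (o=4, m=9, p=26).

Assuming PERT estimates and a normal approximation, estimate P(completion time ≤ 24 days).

te_A = (9 + 4·14 + 25)/6 = 90/6 = 15; σ²_A = ((25−9)/6)² = 7.111
te_B = (4 + 4·5 + 12)/6 = 36/6 = 6; σ²_B = ((12−4)/6)² = 1.778
te_C = (4 + 4·6 + 8)/6 = 36/6 = 6; σ²_C = ((8−4)/6)² = 0.444
te_D = (1 + 4·5 + 9)/6 = 30/6 = 5; σ²_D = ((9−1)/6)² = 1.778
te_E = (2 + 4·5 + 8)/6 = 30/6 = 5; σ²_E = ((8−2)/6)² = 1.000
te_F = (1 + 4·3 + 5)/6 = 18/6 = 3; σ²_F = ((5−1)/6)² = 0.444
te_G = (2 + 4·3 + 10)/6 = 24/6 = 4; σ²_G = ((10−2)/6)² = 1.778
te_H = (1 + 4·5 + 15)/6 = 36/6 = 6; σ²_H = ((15−1)/6)² = 5.444
te_I = (1 + 4·4 + 7)/6 = 24/6 = 4; σ²_I = ((7−1)/6)² = 1.000
te_J = (4 + 4·9 + 26)/6 = 66/6 = 11; σ²_J = ((26−4)/6)² = 13.444

Forward pass:
ES_A = 0; EF_A = 15
ES_B = 0; EF_B = 6
ES_C = 6; EF_C = 6+6 = 12
ES_D = 6; EF_D = 6+5 = 11
ES_E = 11; EF_E = 11+5 = 16
ES_F = 12; EF_F = 12+3 = 15
ES_G = 12; EF_G = 12+4 = 16
ES_H = max(EF_A=15, EF_B=6) = 15; EF_H = 15+6 = 21
ES_I = max(EF_A=15, EF_C=12) = 15; EF_I = 15+4 = 19
ES_J = max(EF_E=16, EF_F=15, EF_G=16, EF_H=21, EF_I=19) = 21; EF_J = 21+11 = 32
Expected project duration μ = 32 days. Critical path: A → H → J.

Variance along critical path = 7.111 + 5.444 + 13.444 = 26.000; σ = √26.000 = 5.099 days.
Z = (24 − 32) / 5.099 = -1.569
P(T ≤ 24) = Φ(-1.569) ≈ 0.058

0.058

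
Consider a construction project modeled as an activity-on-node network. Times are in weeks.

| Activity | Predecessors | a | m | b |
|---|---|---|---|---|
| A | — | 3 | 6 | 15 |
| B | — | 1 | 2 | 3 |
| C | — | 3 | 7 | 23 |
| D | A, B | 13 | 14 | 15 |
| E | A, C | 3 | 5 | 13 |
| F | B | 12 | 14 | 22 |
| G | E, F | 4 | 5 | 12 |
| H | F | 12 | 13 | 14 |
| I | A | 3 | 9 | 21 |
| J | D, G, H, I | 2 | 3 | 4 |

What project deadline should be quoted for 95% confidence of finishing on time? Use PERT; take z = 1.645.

35.9 weeks

te_A = (3 + 4·6 + 15)/6 = 42/6 = 7; σ²_A = ((15−3)/6)² = 4.000
te_B = (1 + 4·2 + 3)/6 = 12/6 = 2; σ²_B = ((3−1)/6)² = 0.111
te_C = (3 + 4·7 + 23)/6 = 54/6 = 9; σ²_C = ((23−3)/6)² = 11.111
te_D = (13 + 4·14 + 15)/6 = 84/6 = 14; σ²_D = ((15−13)/6)² = 0.111
te_E = (3 + 4·5 + 13)/6 = 36/6 = 6; σ²_E = ((13−3)/6)² = 2.778
te_F = (12 + 4·14 + 22)/6 = 90/6 = 15; σ²_F = ((22−12)/6)² = 2.778
te_G = (4 + 4·5 + 12)/6 = 36/6 = 6; σ²_G = ((12−4)/6)² = 1.778
te_H = (12 + 4·13 + 14)/6 = 78/6 = 13; σ²_H = ((14−12)/6)² = 0.111
te_I = (3 + 4·9 + 21)/6 = 60/6 = 10; σ²_I = ((21−3)/6)² = 9.000
te_J = (2 + 4·3 + 4)/6 = 18/6 = 3; σ²_J = ((4−2)/6)² = 0.111

Forward pass:
ES_A = 0; EF_A = 7
ES_B = 0; EF_B = 2
ES_C = 0; EF_C = 9
ES_D = max(EF_A=7, EF_B=2) = 7; EF_D = 7+14 = 21
ES_E = max(EF_A=7, EF_C=9) = 9; EF_E = 9+6 = 15
ES_F = 2; EF_F = 2+15 = 17
ES_G = max(EF_E=15, EF_F=17) = 17; EF_G = 17+6 = 23
ES_H = 17; EF_H = 17+13 = 30
ES_I = 7; EF_I = 7+10 = 17
ES_J = max(EF_D=21, EF_G=23, EF_H=30, EF_I=17) = 30; EF_J = 30+3 = 33
Expected project duration μ = 33 weeks. Critical path: B → F → H → J.

Variance along critical path = 0.111 + 2.778 + 0.111 + 0.111 = 3.111; σ = 1.764 weeks.
D = μ + z·σ = 33 + 1.645·1.764 = 35.9 weeks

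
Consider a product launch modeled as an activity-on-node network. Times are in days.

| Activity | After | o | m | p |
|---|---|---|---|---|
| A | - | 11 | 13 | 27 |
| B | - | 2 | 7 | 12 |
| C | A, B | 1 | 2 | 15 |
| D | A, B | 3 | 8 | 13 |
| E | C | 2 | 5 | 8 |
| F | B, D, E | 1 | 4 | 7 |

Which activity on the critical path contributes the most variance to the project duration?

A

te_A = (11 + 4·13 + 27)/6 = 90/6 = 15; σ²_A = ((27−11)/6)² = 7.111
te_B = (2 + 4·7 + 12)/6 = 42/6 = 7; σ²_B = ((12−2)/6)² = 2.778
te_C = (1 + 4·2 + 15)/6 = 24/6 = 4; σ²_C = ((15−1)/6)² = 5.444
te_D = (3 + 4·8 + 13)/6 = 48/6 = 8; σ²_D = ((13−3)/6)² = 2.778
te_E = (2 + 4·5 + 8)/6 = 30/6 = 5; σ²_E = ((8−2)/6)² = 1.000
te_F = (1 + 4·4 + 7)/6 = 24/6 = 4; σ²_F = ((7−1)/6)² = 1.000

Forward pass:
ES_A = 0; EF_A = 15
ES_B = 0; EF_B = 7
ES_C = max(EF_A=15, EF_B=7) = 15; EF_C = 15+4 = 19
ES_D = max(EF_A=15, EF_B=7) = 15; EF_D = 15+8 = 23
ES_E = 19; EF_E = 19+5 = 24
ES_F = max(EF_B=7, EF_D=23, EF_E=24) = 24; EF_F = 24+4 = 28
Expected project duration μ = 28 days. Critical path: A → C → E → F.

Variances on critical path: σ²_A=7.111, σ²_C=5.444, σ²_E=1.000, σ²_F=1.000.
Largest is σ²_A = 7.111.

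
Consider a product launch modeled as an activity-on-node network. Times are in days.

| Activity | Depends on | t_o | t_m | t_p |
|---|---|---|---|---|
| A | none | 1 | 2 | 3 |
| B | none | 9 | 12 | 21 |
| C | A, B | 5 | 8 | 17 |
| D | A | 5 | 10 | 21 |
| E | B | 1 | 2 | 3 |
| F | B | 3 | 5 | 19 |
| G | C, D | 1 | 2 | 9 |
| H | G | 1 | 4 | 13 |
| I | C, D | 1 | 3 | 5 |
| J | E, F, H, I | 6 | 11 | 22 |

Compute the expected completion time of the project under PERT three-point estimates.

42 days

te_A = (1 + 4·2 + 3)/6 = 12/6 = 2
te_B = (9 + 4·12 + 21)/6 = 78/6 = 13
te_C = (5 + 4·8 + 17)/6 = 54/6 = 9
te_D = (5 + 4·10 + 21)/6 = 66/6 = 11
te_E = (1 + 4·2 + 3)/6 = 12/6 = 2
te_F = (3 + 4·5 + 19)/6 = 42/6 = 7
te_G = (1 + 4·2 + 9)/6 = 18/6 = 3
te_H = (1 + 4·4 + 13)/6 = 30/6 = 5
te_I = (1 + 4·3 + 5)/6 = 18/6 = 3
te_J = (6 + 4·11 + 22)/6 = 72/6 = 12

Forward pass:
ES_A = 0; EF_A = 2
ES_B = 0; EF_B = 13
ES_C = max(EF_A=2, EF_B=13) = 13; EF_C = 13+9 = 22
ES_D = 2; EF_D = 2+11 = 13
ES_E = 13; EF_E = 13+2 = 15
ES_F = 13; EF_F = 13+7 = 20
ES_G = max(EF_C=22, EF_D=13) = 22; EF_G = 22+3 = 25
ES_H = 25; EF_H = 25+5 = 30
ES_I = max(EF_C=22, EF_D=13) = 22; EF_I = 22+3 = 25
ES_J = max(EF_E=15, EF_F=20, EF_H=30, EF_I=25) = 30; EF_J = 30+12 = 42
Expected project duration μ = 42 days. Critical path: B → C → G → H → J.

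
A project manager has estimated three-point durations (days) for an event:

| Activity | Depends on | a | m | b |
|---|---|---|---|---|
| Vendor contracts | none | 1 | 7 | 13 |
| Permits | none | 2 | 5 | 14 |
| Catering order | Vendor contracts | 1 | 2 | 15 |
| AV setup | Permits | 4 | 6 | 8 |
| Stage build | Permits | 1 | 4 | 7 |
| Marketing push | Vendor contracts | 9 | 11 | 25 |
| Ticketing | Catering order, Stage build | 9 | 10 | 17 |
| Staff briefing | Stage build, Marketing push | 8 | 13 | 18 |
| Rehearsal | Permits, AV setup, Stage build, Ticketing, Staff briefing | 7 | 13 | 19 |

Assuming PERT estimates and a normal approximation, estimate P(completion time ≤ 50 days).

0.828

te_Vendor contracts = (1 + 4·7 + 13)/6 = 42/6 = 7; σ²_Vendor contracts = ((13−1)/6)² = 4.000
te_Permits = (2 + 4·5 + 14)/6 = 36/6 = 6; σ²_Permits = ((14−2)/6)² = 4.000
te_Catering order = (1 + 4·2 + 15)/6 = 24/6 = 4; σ²_Catering order = ((15−1)/6)² = 5.444
te_AV setup = (4 + 4·6 + 8)/6 = 36/6 = 6; σ²_AV setup = ((8−4)/6)² = 0.444
te_Stage build = (1 + 4·4 + 7)/6 = 24/6 = 4; σ²_Stage build = ((7−1)/6)² = 1.000
te_Marketing push = (9 + 4·11 + 25)/6 = 78/6 = 13; σ²_Marketing push = ((25−9)/6)² = 7.111
te_Ticketing = (9 + 4·10 + 17)/6 = 66/6 = 11; σ²_Ticketing = ((17−9)/6)² = 1.778
te_Staff briefing = (8 + 4·13 + 18)/6 = 78/6 = 13; σ²_Staff briefing = ((18−8)/6)² = 2.778
te_Rehearsal = (7 + 4·13 + 19)/6 = 78/6 = 13; σ²_Rehearsal = ((19−7)/6)² = 4.000

Forward pass:
ES_Vendor contracts = 0; EF_Vendor contracts = 7
ES_Permits = 0; EF_Permits = 6
ES_Catering order = 7; EF_Catering order = 7+4 = 11
ES_AV setup = 6; EF_AV setup = 6+6 = 12
ES_Stage build = 6; EF_Stage build = 6+4 = 10
ES_Marketing push = 7; EF_Marketing push = 7+13 = 20
ES_Ticketing = max(EF_Catering order=11, EF_Stage build=10) = 11; EF_Ticketing = 11+11 = 22
ES_Staff briefing = max(EF_Stage build=10, EF_Marketing push=20) = 20; EF_Staff briefing = 20+13 = 33
ES_Rehearsal = max(EF_Permits=6, EF_AV setup=12, EF_Stage build=10, EF_Ticketing=22, EF_Staff briefing=33) = 33; EF_Rehearsal = 33+13 = 46
Expected project duration μ = 46 days. Critical path: Vendor contracts → Marketing push → Staff briefing → Rehearsal.

Variance along critical path = 4.000 + 7.111 + 2.778 + 4.000 = 17.889; σ = √17.889 = 4.230 days.
Z = (50 − 46) / 4.230 = 0.946
P(T ≤ 50) = Φ(0.946) ≈ 0.828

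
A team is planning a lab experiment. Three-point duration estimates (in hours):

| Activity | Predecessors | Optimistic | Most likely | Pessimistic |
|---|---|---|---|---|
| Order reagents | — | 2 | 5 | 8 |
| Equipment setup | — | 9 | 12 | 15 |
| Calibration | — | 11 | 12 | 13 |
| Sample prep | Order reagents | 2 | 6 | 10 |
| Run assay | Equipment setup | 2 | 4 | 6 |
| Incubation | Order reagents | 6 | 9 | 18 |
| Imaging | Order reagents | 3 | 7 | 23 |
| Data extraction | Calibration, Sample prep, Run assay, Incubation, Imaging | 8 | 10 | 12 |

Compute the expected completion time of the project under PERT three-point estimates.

26 hours

te_Order reagents = (2 + 4·5 + 8)/6 = 30/6 = 5
te_Equipment setup = (9 + 4·12 + 15)/6 = 72/6 = 12
te_Calibration = (11 + 4·12 + 13)/6 = 72/6 = 12
te_Sample prep = (2 + 4·6 + 10)/6 = 36/6 = 6
te_Run assay = (2 + 4·4 + 6)/6 = 24/6 = 4
te_Incubation = (6 + 4·9 + 18)/6 = 60/6 = 10
te_Imaging = (3 + 4·7 + 23)/6 = 54/6 = 9
te_Data extraction = (8 + 4·10 + 12)/6 = 60/6 = 10

Forward pass:
ES_Order reagents = 0; EF_Order reagents = 5
ES_Equipment setup = 0; EF_Equipment setup = 12
ES_Calibration = 0; EF_Calibration = 12
ES_Sample prep = 5; EF_Sample prep = 5+6 = 11
ES_Run assay = 12; EF_Run assay = 12+4 = 16
ES_Incubation = 5; EF_Incubation = 5+10 = 15
ES_Imaging = 5; EF_Imaging = 5+9 = 14
ES_Data extraction = max(EF_Calibration=12, EF_Sample prep=11, EF_Run assay=16, EF_Incubation=15, EF_Imaging=14) = 16; EF_Data extraction = 16+10 = 26
Expected project duration μ = 26 hours. Critical path: Equipment setup → Run assay → Data extraction.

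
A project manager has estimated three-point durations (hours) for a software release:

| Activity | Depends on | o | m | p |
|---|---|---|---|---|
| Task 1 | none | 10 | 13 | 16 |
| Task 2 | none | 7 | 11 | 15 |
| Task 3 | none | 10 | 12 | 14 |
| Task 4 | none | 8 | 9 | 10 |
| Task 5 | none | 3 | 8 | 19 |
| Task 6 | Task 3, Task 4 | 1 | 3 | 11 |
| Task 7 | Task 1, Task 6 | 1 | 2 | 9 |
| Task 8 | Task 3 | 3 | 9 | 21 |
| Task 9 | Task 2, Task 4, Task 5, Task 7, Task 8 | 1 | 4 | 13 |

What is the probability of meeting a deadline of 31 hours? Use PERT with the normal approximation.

te_Task 1 = (10 + 4·13 + 16)/6 = 78/6 = 13; σ²_Task 1 = ((16−10)/6)² = 1.000
te_Task 2 = (7 + 4·11 + 15)/6 = 66/6 = 11; σ²_Task 2 = ((15−7)/6)² = 1.778
te_Task 3 = (10 + 4·12 + 14)/6 = 72/6 = 12; σ²_Task 3 = ((14−10)/6)² = 0.444
te_Task 4 = (8 + 4·9 + 10)/6 = 54/6 = 9; σ²_Task 4 = ((10−8)/6)² = 0.111
te_Task 5 = (3 + 4·8 + 19)/6 = 54/6 = 9; σ²_Task 5 = ((19−3)/6)² = 7.111
te_Task 6 = (1 + 4·3 + 11)/6 = 24/6 = 4; σ²_Task 6 = ((11−1)/6)² = 2.778
te_Task 7 = (1 + 4·2 + 9)/6 = 18/6 = 3; σ²_Task 7 = ((9−1)/6)² = 1.778
te_Task 8 = (3 + 4·9 + 21)/6 = 60/6 = 10; σ²_Task 8 = ((21−3)/6)² = 9.000
te_Task 9 = (1 + 4·4 + 13)/6 = 30/6 = 5; σ²_Task 9 = ((13−1)/6)² = 4.000

Forward pass:
ES_Task 1 = 0; EF_Task 1 = 13
ES_Task 2 = 0; EF_Task 2 = 11
ES_Task 3 = 0; EF_Task 3 = 12
ES_Task 4 = 0; EF_Task 4 = 9
ES_Task 5 = 0; EF_Task 5 = 9
ES_Task 6 = max(EF_Task 3=12, EF_Task 4=9) = 12; EF_Task 6 = 12+4 = 16
ES_Task 7 = max(EF_Task 1=13, EF_Task 6=16) = 16; EF_Task 7 = 16+3 = 19
ES_Task 8 = 12; EF_Task 8 = 12+10 = 22
ES_Task 9 = max(EF_Task 2=11, EF_Task 4=9, EF_Task 5=9, EF_Task 7=19, EF_Task 8=22) = 22; EF_Task 9 = 22+5 = 27
Expected project duration μ = 27 hours. Critical path: Task 3 → Task 8 → Task 9.

Variance along critical path = 0.444 + 9.000 + 4.000 = 13.444; σ = √13.444 = 3.667 hours.
Z = (31 − 27) / 3.667 = 1.091
P(T ≤ 31) = Φ(1.091) ≈ 0.862

0.862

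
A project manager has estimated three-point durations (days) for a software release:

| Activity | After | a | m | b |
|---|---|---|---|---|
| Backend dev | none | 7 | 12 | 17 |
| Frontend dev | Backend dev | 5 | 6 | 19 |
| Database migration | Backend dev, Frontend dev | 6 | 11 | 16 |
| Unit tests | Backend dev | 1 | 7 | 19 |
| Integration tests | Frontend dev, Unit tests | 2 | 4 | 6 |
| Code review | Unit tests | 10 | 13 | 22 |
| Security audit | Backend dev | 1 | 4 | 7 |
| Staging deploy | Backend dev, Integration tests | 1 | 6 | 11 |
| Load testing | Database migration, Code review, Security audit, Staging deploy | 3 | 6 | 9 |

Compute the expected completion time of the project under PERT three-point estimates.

te_Backend dev = (7 + 4·12 + 17)/6 = 72/6 = 12
te_Frontend dev = (5 + 4·6 + 19)/6 = 48/6 = 8
te_Database migration = (6 + 4·11 + 16)/6 = 66/6 = 11
te_Unit tests = (1 + 4·7 + 19)/6 = 48/6 = 8
te_Integration tests = (2 + 4·4 + 6)/6 = 24/6 = 4
te_Code review = (10 + 4·13 + 22)/6 = 84/6 = 14
te_Security audit = (1 + 4·4 + 7)/6 = 24/6 = 4
te_Staging deploy = (1 + 4·6 + 11)/6 = 36/6 = 6
te_Load testing = (3 + 4·6 + 9)/6 = 36/6 = 6

Forward pass:
ES_Backend dev = 0; EF_Backend dev = 12
ES_Frontend dev = 12; EF_Frontend dev = 12+8 = 20
ES_Database migration = max(EF_Backend dev=12, EF_Frontend dev=20) = 20; EF_Database migration = 20+11 = 31
ES_Unit tests = 12; EF_Unit tests = 12+8 = 20
ES_Integration tests = max(EF_Frontend dev=20, EF_Unit tests=20) = 20; EF_Integration tests = 20+4 = 24
ES_Code review = 20; EF_Code review = 20+14 = 34
ES_Security audit = 12; EF_Security audit = 12+4 = 16
ES_Staging deploy = max(EF_Backend dev=12, EF_Integration tests=24) = 24; EF_Staging deploy = 24+6 = 30
ES_Load testing = max(EF_Database migration=31, EF_Code review=34, EF_Security audit=16, EF_Staging deploy=30) = 34; EF_Load testing = 34+6 = 40
Expected project duration μ = 40 days. Critical path: Backend dev → Unit tests → Code review → Load testing.

40 days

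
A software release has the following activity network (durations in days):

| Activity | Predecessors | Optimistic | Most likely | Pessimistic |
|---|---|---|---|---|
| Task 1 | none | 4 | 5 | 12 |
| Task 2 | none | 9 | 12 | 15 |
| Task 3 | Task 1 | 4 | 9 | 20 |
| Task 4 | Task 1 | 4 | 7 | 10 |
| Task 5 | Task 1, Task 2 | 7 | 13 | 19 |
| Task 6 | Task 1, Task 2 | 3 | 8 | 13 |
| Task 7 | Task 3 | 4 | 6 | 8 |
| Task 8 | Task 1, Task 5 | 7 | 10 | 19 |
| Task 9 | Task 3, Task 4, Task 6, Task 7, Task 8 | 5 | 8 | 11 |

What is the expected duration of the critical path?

te_Task 1 = (4 + 4·5 + 12)/6 = 36/6 = 6
te_Task 2 = (9 + 4·12 + 15)/6 = 72/6 = 12
te_Task 3 = (4 + 4·9 + 20)/6 = 60/6 = 10
te_Task 4 = (4 + 4·7 + 10)/6 = 42/6 = 7
te_Task 5 = (7 + 4·13 + 19)/6 = 78/6 = 13
te_Task 6 = (3 + 4·8 + 13)/6 = 48/6 = 8
te_Task 7 = (4 + 4·6 + 8)/6 = 36/6 = 6
te_Task 8 = (7 + 4·10 + 19)/6 = 66/6 = 11
te_Task 9 = (5 + 4·8 + 11)/6 = 48/6 = 8

Forward pass:
ES_Task 1 = 0; EF_Task 1 = 6
ES_Task 2 = 0; EF_Task 2 = 12
ES_Task 3 = 6; EF_Task 3 = 6+10 = 16
ES_Task 4 = 6; EF_Task 4 = 6+7 = 13
ES_Task 5 = max(EF_Task 1=6, EF_Task 2=12) = 12; EF_Task 5 = 12+13 = 25
ES_Task 6 = max(EF_Task 1=6, EF_Task 2=12) = 12; EF_Task 6 = 12+8 = 20
ES_Task 7 = 16; EF_Task 7 = 16+6 = 22
ES_Task 8 = max(EF_Task 1=6, EF_Task 5=25) = 25; EF_Task 8 = 25+11 = 36
ES_Task 9 = max(EF_Task 3=16, EF_Task 4=13, EF_Task 6=20, EF_Task 7=22, EF_Task 8=36) = 36; EF_Task 9 = 36+8 = 44
Expected project duration μ = 44 days. Critical path: Task 2 → Task 5 → Task 8 → Task 9.

44 days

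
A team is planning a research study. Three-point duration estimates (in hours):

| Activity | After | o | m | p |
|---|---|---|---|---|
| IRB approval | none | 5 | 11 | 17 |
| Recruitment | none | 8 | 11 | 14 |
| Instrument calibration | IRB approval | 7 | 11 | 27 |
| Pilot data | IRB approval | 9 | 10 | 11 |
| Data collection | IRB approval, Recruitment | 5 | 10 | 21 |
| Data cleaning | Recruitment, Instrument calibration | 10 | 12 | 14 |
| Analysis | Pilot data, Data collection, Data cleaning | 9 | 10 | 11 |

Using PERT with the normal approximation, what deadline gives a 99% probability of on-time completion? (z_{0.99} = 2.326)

55.2 hours

te_IRB approval = (5 + 4·11 + 17)/6 = 66/6 = 11; σ²_IRB approval = ((17−5)/6)² = 4.000
te_Recruitment = (8 + 4·11 + 14)/6 = 66/6 = 11; σ²_Recruitment = ((14−8)/6)² = 1.000
te_Instrument calibration = (7 + 4·11 + 27)/6 = 78/6 = 13; σ²_Instrument calibration = ((27−7)/6)² = 11.111
te_Pilot data = (9 + 4·10 + 11)/6 = 60/6 = 10; σ²_Pilot data = ((11−9)/6)² = 0.111
te_Data collection = (5 + 4·10 + 21)/6 = 66/6 = 11; σ²_Data collection = ((21−5)/6)² = 7.111
te_Data cleaning = (10 + 4·12 + 14)/6 = 72/6 = 12; σ²_Data cleaning = ((14−10)/6)² = 0.444
te_Analysis = (9 + 4·10 + 11)/6 = 60/6 = 10; σ²_Analysis = ((11−9)/6)² = 0.111

Forward pass:
ES_IRB approval = 0; EF_IRB approval = 11
ES_Recruitment = 0; EF_Recruitment = 11
ES_Instrument calibration = 11; EF_Instrument calibration = 11+13 = 24
ES_Pilot data = 11; EF_Pilot data = 11+10 = 21
ES_Data collection = max(EF_IRB approval=11, EF_Recruitment=11) = 11; EF_Data collection = 11+11 = 22
ES_Data cleaning = max(EF_Recruitment=11, EF_Instrument calibration=24) = 24; EF_Data cleaning = 24+12 = 36
ES_Analysis = max(EF_Pilot data=21, EF_Data collection=22, EF_Data cleaning=36) = 36; EF_Analysis = 36+10 = 46
Expected project duration μ = 46 hours. Critical path: IRB approval → Instrument calibration → Data cleaning → Analysis.

Variance along critical path = 4.000 + 11.111 + 0.444 + 0.111 = 15.667; σ = 3.958 hours.
D = μ + z·σ = 46 + 2.326·3.958 = 55.2 hours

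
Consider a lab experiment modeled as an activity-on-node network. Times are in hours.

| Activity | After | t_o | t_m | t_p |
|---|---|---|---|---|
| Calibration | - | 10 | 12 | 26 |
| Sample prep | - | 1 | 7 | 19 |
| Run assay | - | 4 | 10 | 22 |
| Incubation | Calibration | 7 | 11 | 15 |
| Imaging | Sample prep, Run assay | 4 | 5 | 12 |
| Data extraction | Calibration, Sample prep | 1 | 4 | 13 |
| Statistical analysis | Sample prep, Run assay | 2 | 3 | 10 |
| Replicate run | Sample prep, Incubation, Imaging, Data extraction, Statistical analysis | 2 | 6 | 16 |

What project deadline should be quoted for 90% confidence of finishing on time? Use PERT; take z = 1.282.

te_Calibration = (10 + 4·12 + 26)/6 = 84/6 = 14; σ²_Calibration = ((26−10)/6)² = 7.111
te_Sample prep = (1 + 4·7 + 19)/6 = 48/6 = 8; σ²_Sample prep = ((19−1)/6)² = 9.000
te_Run assay = (4 + 4·10 + 22)/6 = 66/6 = 11; σ²_Run assay = ((22−4)/6)² = 9.000
te_Incubation = (7 + 4·11 + 15)/6 = 66/6 = 11; σ²_Incubation = ((15−7)/6)² = 1.778
te_Imaging = (4 + 4·5 + 12)/6 = 36/6 = 6; σ²_Imaging = ((12−4)/6)² = 1.778
te_Data extraction = (1 + 4·4 + 13)/6 = 30/6 = 5; σ²_Data extraction = ((13−1)/6)² = 4.000
te_Statistical analysis = (2 + 4·3 + 10)/6 = 24/6 = 4; σ²_Statistical analysis = ((10−2)/6)² = 1.778
te_Replicate run = (2 + 4·6 + 16)/6 = 42/6 = 7; σ²_Replicate run = ((16−2)/6)² = 5.444

Forward pass:
ES_Calibration = 0; EF_Calibration = 14
ES_Sample prep = 0; EF_Sample prep = 8
ES_Run assay = 0; EF_Run assay = 11
ES_Incubation = 14; EF_Incubation = 14+11 = 25
ES_Imaging = max(EF_Sample prep=8, EF_Run assay=11) = 11; EF_Imaging = 11+6 = 17
ES_Data extraction = max(EF_Calibration=14, EF_Sample prep=8) = 14; EF_Data extraction = 14+5 = 19
ES_Statistical analysis = max(EF_Sample prep=8, EF_Run assay=11) = 11; EF_Statistical analysis = 11+4 = 15
ES_Replicate run = max(EF_Sample prep=8, EF_Incubation=25, EF_Imaging=17, EF_Data extraction=19, EF_Statistical analysis=15) = 25; EF_Replicate run = 25+7 = 32
Expected project duration μ = 32 hours. Critical path: Calibration → Incubation → Replicate run.

Variance along critical path = 7.111 + 1.778 + 5.444 = 14.333; σ = 3.786 hours.
D = μ + z·σ = 32 + 1.282·3.786 = 36.9 hours

36.9 hours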